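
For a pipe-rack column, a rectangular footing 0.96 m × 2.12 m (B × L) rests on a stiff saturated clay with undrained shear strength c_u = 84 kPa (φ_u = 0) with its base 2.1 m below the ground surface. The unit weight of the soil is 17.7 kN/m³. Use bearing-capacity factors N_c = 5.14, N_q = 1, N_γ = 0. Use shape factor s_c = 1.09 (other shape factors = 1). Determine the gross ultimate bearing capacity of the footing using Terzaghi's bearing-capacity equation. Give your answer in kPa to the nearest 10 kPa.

q_ult ≈ 510 kPa

Effective surcharge at the founding depth q = γ·D_f = 17.7 × 2.1 = 37.17 kPa.
q_ult = c·N_c·s_c + q·N_q
     = 84 × 5.14 × 1.09 + 37.17 × 1
     = 470.62 + 37.17 = 507.79 kPa.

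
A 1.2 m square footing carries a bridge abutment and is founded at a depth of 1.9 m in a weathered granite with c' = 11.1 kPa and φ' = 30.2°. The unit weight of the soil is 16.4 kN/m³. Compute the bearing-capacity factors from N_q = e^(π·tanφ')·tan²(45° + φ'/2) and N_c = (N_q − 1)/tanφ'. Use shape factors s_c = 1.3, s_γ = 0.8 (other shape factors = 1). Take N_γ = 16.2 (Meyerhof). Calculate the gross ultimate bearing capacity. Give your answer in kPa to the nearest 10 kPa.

q_ult ≈ 1160 kPa

tan30.2° = 0.582, so N_q = e^(π×0.582)·tan²(60.1°) = 6.224 × 3.024 = 18.82.
N_c = (18.82 − 1)/tan30.2° = 30.62.
Effective surcharge at the founding depth q = γ·D_f = 16.4 × 1.9 = 31.16 kPa.
q_ult = c·N_c·s_c + q·N_q + 0.5·γ·B·N_γ·s_γ
     = 11.1 × 30.625 × 1.3 + 31.16 × 18.824 + 0.5 × 16.4 × 1.2 × 16.2 × 0.8
     = 441.91 + 586.56 + 127.53 = 1156 kPa.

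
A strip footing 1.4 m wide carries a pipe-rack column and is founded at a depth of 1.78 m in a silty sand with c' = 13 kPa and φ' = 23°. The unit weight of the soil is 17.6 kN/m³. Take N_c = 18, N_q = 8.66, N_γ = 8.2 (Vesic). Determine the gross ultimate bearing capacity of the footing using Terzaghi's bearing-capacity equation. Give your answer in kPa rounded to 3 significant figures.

Effective surcharge at the founding depth q = γ·D_f = 17.6 × 1.78 = 31.328 kPa.
q_ult = c·N_c + q·N_q + 0.5·γ·B·N_γ
     = 13 × 18 + 31.328 × 8.66 + 0.5 × 17.6 × 1.4 × 8.2
     = 234 + 271.3 + 101.02 = 606.32 kPa.

q_ult ≈ 606 kPa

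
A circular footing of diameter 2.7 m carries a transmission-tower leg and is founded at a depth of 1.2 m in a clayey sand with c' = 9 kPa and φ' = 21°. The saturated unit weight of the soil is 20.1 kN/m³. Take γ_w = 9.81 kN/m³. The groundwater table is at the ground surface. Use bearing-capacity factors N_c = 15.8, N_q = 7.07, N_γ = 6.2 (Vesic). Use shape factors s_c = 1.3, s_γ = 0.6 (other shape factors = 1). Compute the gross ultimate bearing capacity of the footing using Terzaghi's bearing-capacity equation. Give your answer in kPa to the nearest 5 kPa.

Water table at ground surface, so effective unit weight γ' = 20.1 − 9.81 = 10.29 kN/m³ is used throughout; overburden q = 10.29 × 1.2 = 12.348 kPa; the same γ' applies in the ½γBN_γ term.
Cohesion term c·N_c·s_c = 9 × 15.8 × 1.3 = 184.86 kPa; surcharge term q·N_q = 12.348 × 7.07 = 87.3 kPa; self-weight term 0.5·γ·B·N_γ·s_γ = 0.5 × 10.29 × 2.7 × 6.2 × 0.6 = 51.676 kPa.
q_ult = 184.86 + 87.3 + 51.676 = 323.84 kPa.

q_ult ≈ 325 kPa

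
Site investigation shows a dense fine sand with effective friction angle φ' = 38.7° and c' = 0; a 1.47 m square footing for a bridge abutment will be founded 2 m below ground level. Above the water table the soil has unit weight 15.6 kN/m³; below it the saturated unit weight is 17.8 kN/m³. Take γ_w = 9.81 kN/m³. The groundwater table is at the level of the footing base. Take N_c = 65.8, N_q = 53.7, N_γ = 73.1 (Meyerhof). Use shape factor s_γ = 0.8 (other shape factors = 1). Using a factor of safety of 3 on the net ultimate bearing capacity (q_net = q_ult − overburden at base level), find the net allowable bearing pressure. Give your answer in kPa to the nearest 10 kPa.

q = γ·D_f = 15.6 × 2 = 31.2 kPa.
For the ½γBN_γ term take γ' = 17.8 − 9.81 = 7.99 kN/m³ (soil below base is submerged).
q·N_q = 31.2 × 53.7 = 1675.4 kPa
0.5·γ·B·N_γ·s_γ = 0.5 × 7.99 × 1.47 × 73.1 × 0.8 = 343.43 kPa
q_ult = 1675.4 + 343.43 = 2018.9 kPa.
q_net = 2018.9 − 31.2 = 1987.7 kPa.
q_all(net) = 1987.7 / 3 = 662.56 kPa.

q_all(net) ≈ 660 kPa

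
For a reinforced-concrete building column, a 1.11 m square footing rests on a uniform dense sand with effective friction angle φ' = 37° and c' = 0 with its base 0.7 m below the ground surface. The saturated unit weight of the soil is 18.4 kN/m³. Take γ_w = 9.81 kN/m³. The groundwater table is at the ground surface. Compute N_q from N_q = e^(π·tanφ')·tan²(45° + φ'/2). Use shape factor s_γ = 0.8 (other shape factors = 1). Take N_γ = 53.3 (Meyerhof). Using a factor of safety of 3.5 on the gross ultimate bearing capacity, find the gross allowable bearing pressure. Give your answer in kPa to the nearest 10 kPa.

q_all ≈ 130 kPa

N_q = e^(π·tan37°)·tan²(63.5°) = 42.92.
γ' = 18.4 − 9.81 = 8.59 kN/m³ (submerged throughout). q = 8.59 × 0.7 = 6.013 kPa; the same γ' applies in the ½γBN_γ term.
q·N_q = 6.013 × 42.92 = 258.08 kPa
0.5·γ·B·N_γ·s_γ = 0.5 × 8.59 × 1.11 × 53.3 × 0.8 = 203.28 kPa
q_ult = 258.08 + 203.28 = 461.36 kPa.
q_all = 461.36 / 3.5 = 131.82 kPa.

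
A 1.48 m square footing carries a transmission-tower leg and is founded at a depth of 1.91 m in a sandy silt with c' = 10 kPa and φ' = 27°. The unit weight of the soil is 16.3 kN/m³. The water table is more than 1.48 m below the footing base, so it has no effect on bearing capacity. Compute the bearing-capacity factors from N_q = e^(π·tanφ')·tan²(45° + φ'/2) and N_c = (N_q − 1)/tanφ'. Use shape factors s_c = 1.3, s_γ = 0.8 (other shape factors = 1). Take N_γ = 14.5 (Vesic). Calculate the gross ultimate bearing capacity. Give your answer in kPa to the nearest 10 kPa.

q_ult ≈ 860 kPa

tan27° = 0.5095, so N_q = e^(π×0.5095)·tan²(58.5°) = 4.957 × 2.663 = 13.2.
N_c = (13.2 − 1)/tan27° = 23.94.
Effective surcharge at the founding depth q = γ·D_f = 16.3 × 1.91 = 31.133 kPa.
q_ult = c·N_c·s_c + q·N_q + 0.5·γ·B·N_γ·s_γ
     = 10 × 23.942 × 1.3 + 31.133 × 13.199 + 0.5 × 16.3 × 1.48 × 14.5 × 0.8
     = 311.25 + 410.93 + 139.92 = 862.1 kPa.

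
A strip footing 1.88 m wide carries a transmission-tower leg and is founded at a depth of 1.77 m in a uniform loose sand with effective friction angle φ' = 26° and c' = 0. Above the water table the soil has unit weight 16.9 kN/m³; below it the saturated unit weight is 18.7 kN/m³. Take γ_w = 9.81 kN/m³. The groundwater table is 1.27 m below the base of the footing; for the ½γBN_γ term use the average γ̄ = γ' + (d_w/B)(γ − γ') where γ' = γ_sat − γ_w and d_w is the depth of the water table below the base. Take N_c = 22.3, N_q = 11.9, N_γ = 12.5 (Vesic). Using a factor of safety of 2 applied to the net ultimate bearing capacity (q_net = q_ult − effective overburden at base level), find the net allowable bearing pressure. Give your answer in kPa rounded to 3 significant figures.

q = γ·D_f = 16.9 × 1.77 = 29.913 kPa.
γ' = 8.89 kN/m³; averaging over the depth B below the base, γ̄ = γ' + (d_w/B)(γ − γ') = 14.301 kN/m³.
q·N_q = 29.913 × 11.9 = 355.96 kPa
0.5·γ·B·N_γ = 0.5 × 14.301 × 1.88 × 12.5 = 168.04 kPa
q_ult = 355.96 + 168.04 = 524 kPa.
Net ultimate: q_net = 524 − 29.913 = 494.09 kPa.
q_all(net) = 494.09 / 2 = 247.04 kPa.

q_all(net) ≈ 247 kPa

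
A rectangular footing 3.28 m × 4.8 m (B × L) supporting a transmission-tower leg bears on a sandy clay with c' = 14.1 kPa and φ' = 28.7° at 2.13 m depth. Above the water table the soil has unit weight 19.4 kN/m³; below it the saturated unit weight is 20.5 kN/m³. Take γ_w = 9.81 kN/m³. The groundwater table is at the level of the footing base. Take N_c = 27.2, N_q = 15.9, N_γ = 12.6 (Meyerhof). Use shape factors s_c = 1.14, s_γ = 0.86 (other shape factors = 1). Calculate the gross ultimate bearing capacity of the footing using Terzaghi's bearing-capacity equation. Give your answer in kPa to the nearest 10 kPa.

Overburden at base level: q = 19.4 × 2.13 = 41.322 kPa.
Below the base the soil is submerged, so the ½γBN_γ term uses γ' = 20.5 − 9.81 = 10.69 kN/m³.
Cohesion term c·N_c·s_c = 14.1 × 27.2 × 1.14 = 437.21 kPa; surcharge term q·N_q = 41.322 × 15.9 = 657.02 kPa; self-weight term 0.5·γ·B·N_γ·s_γ = 0.5 × 10.69 × 3.28 × 12.6 × 0.86 = 189.97 kPa.
q_ult = 437.21 + 657.02 + 189.97 = 1284.2 kPa.

q_ult ≈ 1280 kPa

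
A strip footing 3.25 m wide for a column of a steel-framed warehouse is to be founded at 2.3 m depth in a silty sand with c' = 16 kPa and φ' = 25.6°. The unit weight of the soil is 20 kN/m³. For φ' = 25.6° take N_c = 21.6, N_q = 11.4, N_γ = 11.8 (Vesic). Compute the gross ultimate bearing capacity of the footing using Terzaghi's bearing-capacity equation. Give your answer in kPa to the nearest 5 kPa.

Effective surcharge at the founding depth q = γ·D_f = 20 × 2.3 = 46 kPa.
q_ult = c·N_c + q·N_q + 0.5·γ·B·N_γ
     = 16 × 21.6 + 46 × 11.4 + 0.5 × 20 × 3.25 × 11.8
     = 345.6 + 524.4 + 383.5 = 1253.5 kPa.

q_ult ≈ 1255 kPa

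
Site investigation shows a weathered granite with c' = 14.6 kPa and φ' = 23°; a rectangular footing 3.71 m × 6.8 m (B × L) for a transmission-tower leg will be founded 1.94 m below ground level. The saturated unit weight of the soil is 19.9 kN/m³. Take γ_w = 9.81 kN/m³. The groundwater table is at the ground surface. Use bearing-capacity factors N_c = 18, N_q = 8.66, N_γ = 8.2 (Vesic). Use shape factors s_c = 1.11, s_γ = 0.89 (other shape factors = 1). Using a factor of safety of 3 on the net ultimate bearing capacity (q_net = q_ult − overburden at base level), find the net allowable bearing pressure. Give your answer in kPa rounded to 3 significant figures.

q_all(net) ≈ 193 kPa

γ' = 19.9 − 9.81 = 10.09 kN/m³ (submerged throughout). q = 10.09 × 1.94 = 19.575 kPa; the same γ' applies in the ½γBN_γ term.
c·N_c·s_c = 14.6 × 18 × 1.11 = 291.71 kPa
q·N_q = 19.575 × 8.66 = 169.52 kPa
0.5·γ·B·N_γ·s_γ = 0.5 × 10.09 × 3.71 × 8.2 × 0.89 = 136.6 kPa
q_ult = 291.71 + 169.52 + 136.6 = 597.82 kPa.
q_net = 597.82 − 19.575 = 578.25 kPa.
q_all(net) = 578.25 / 3 = 192.75 kPa.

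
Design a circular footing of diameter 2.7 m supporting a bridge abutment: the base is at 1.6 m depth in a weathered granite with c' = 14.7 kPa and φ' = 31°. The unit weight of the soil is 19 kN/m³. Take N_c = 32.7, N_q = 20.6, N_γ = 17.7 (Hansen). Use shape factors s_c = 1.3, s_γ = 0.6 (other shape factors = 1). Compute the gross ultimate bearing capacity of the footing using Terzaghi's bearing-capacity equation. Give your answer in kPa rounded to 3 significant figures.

q = γ·D_f = 19 × 1.6 = 30.4 kPa.
c·N_c·s_c = 14.7 × 32.7 × 1.3 = 624.9 kPa
q·N_q = 30.4 × 20.6 = 626.24 kPa
0.5·γ·B·N_γ·s_γ = 0.5 × 19 × 2.7 × 17.7 × 0.6 = 272.4 kPa
q_ult = 624.9 + 626.24 + 272.4 = 1523.5 kPa.

q_ult ≈ 1520 kPa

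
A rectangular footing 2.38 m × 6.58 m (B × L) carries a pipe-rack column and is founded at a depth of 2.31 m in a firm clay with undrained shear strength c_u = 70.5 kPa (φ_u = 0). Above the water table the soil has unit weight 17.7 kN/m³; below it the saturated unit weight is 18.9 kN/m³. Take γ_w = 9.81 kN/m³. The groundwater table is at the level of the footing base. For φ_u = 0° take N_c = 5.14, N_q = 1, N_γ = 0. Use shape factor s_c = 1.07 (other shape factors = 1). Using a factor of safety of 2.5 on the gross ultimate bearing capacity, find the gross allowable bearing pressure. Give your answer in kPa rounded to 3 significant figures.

Effective surcharge at the founding depth q = γ·D_f = 17.7 × 2.31 = 40.887 kPa.
q_ult = c·N_c·s_c + q·N_q
     = 70.5 × 5.14 × 1.07 + 40.887 × 1
     = 387.74 + 40.887 = 428.62 kPa.
q_all = 428.62 / 2.5 = 171.45 kPa.

q_all ≈ 171 kPa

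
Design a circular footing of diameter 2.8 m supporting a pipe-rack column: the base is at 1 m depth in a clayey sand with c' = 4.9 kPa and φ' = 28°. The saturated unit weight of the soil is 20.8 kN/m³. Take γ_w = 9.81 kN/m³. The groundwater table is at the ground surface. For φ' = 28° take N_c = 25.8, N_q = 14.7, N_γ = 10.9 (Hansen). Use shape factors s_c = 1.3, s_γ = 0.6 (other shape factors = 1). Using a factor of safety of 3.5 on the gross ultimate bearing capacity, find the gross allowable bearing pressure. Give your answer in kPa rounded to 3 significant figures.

With the water table at the surface the whole profile is submerged: γ' = 20.8 − 9.81 = 10.99 kN/m³, so q = γ'·D_f = 10.99 kPa; the same γ' applies in the ½γBN_γ term.
q_ult = c·N_c·s_c + q·N_q + 0.5·γ·B·N_γ·s_γ
     = 4.9 × 25.8 × 1.3 + 10.99 × 14.7 + 0.5 × 10.99 × 2.8 × 10.9 × 0.6
     = 164.35 + 161.55 + 100.62 = 426.52 kPa.
q_all = 426.52 / 3.5 = 121.86 kPa.

q_all ≈ 122 kPa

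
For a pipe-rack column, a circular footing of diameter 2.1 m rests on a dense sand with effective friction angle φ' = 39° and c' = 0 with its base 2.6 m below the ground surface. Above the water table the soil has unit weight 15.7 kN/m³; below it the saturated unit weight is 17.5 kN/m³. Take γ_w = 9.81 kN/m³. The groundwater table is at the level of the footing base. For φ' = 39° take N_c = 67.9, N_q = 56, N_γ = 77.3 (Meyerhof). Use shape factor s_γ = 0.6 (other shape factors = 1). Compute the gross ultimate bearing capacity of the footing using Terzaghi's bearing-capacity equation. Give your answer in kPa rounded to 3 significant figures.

q = γ·D_f = 15.7 × 2.6 = 40.82 kPa.
For the ½γBN_γ term take γ' = 17.5 − 9.81 = 7.69 kN/m³ (soil below base is submerged).
q·N_q = 40.82 × 56 = 2285.9 kPa
0.5·γ·B·N_γ·s_γ = 0.5 × 7.69 × 2.1 × 77.3 × 0.6 = 374.5 kPa
q_ult = 2285.9 + 374.5 = 2660.4 kPa.

q_ult ≈ 2660 kPa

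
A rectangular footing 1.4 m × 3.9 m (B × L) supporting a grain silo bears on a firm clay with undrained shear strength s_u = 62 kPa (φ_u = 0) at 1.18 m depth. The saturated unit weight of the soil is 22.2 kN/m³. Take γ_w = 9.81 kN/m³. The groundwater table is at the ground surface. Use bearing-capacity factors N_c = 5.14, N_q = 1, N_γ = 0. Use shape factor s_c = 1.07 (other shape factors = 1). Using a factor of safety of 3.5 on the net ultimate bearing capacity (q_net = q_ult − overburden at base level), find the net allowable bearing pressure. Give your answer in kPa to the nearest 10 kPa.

Water table at ground surface, so effective unit weight γ' = 22.2 − 9.81 = 12.39 kN/m³ is used throughout; overburden q = 12.39 × 1.18 = 14.62 kPa.
Cohesion term c·N_c·s_c = 62 × 5.14 × 1.07 = 340.99 kPa; surcharge term q·N_q = 14.62 × 1 = 14.62 kPa.
q_ult = 340.99 + 14.62 = 355.61 kPa.
q_net = 355.61 − 14.62 = 340.99 kPa.
q_all(net) = 340.99 / 3.5 = 97.425 kPa.

q_all(net) ≈ 100 kPa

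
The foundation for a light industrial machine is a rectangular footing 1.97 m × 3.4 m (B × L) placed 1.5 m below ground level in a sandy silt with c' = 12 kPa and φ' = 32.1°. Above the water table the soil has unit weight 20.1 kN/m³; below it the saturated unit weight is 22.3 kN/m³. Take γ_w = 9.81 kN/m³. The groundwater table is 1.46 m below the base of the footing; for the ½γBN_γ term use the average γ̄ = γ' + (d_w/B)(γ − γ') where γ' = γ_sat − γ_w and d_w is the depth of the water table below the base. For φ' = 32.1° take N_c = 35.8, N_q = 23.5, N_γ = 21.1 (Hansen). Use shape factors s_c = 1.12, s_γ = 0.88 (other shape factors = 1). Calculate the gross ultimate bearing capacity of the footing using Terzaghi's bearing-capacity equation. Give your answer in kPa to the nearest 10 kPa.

q_ult ≈ 1520 kPa

q = γ·D_f = 20.1 × 1.5 = 30.15 kPa.
γ' = 12.49 kN/m³; averaging over the depth B below the base, γ̄ = γ' + (d_w/B)(γ − γ') = 18.13 kN/m³.
c·N_c·s_c = 12 × 35.8 × 1.12 = 481.15 kPa
q·N_q = 30.15 × 23.5 = 708.53 kPa
0.5·γ·B·N_γ·s_γ = 0.5 × 18.13 × 1.97 × 21.1 × 0.88 = 331.59 kPa
q_ult = 481.15 + 708.53 + 331.59 = 1521.3 kPa.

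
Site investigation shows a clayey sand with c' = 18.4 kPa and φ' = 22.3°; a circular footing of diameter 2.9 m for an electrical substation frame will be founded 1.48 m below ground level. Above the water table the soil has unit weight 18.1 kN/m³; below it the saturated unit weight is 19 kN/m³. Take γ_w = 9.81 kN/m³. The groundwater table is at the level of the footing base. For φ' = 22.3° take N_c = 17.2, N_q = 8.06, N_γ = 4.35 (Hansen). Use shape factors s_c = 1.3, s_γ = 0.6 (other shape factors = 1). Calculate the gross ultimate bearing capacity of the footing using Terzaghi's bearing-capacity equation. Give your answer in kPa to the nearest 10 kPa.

Overburden at base level: q = 18.1 × 1.48 = 26.788 kPa.
Below the base the soil is submerged, so the ½γBN_γ term uses γ' = 19 − 9.81 = 9.19 kN/m³.
Cohesion term c·N_c·s_c = 18.4 × 17.2 × 1.3 = 411.42 kPa; surcharge term q·N_q = 26.788 × 8.06 = 215.91 kPa; self-weight term 0.5·γ·B·N_γ·s_γ = 0.5 × 9.19 × 2.9 × 4.35 × 0.6 = 34.78 kPa.
q_ult = 411.42 + 215.91 + 34.78 = 662.11 kPa.

q_ult ≈ 660 kPa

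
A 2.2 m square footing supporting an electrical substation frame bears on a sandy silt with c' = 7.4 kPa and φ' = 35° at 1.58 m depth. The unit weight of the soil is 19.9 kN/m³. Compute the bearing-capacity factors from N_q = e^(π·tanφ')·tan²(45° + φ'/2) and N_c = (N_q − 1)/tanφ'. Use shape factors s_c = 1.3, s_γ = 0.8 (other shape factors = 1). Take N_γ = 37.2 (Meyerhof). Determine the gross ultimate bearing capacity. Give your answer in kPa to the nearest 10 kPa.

tan35° = 0.7002, so N_q = e^(π×0.7002)·tan²(62.5°) = 9.023 × 3.69 = 33.3.
N_c = (33.3 − 1)/tan35° = 46.12.
q = γ·D_f = 19.9 × 1.58 = 31.442 kPa.
c·N_c·s_c = 7.4 × 46.124 × 1.3 = 443.71 kPa
q·N_q = 31.442 × 33.296 = 1046.9 kPa
0.5·γ·B·N_γ·s_γ = 0.5 × 19.9 × 2.2 × 37.2 × 0.8 = 651.45 kPa
q_ult = 443.71 + 1046.9 + 651.45 = 2142.1 kPa.

q_ult ≈ 2140 kPa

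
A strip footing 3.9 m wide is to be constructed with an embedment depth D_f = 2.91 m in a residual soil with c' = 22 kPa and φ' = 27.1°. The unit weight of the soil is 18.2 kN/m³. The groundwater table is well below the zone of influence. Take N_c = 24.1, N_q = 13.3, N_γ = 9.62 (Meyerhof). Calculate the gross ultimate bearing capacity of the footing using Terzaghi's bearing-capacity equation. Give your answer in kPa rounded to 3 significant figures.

q = γ·D_f = 18.2 × 2.91 = 52.962 kPa.
c·N_c = 22 × 24.1 = 530.2 kPa
q·N_q = 52.962 × 13.3 = 704.39 kPa
0.5·γ·B·N_γ = 0.5 × 18.2 × 3.9 × 9.62 = 341.41 kPa
q_ult = 530.2 + 704.39 + 341.41 = 1576 kPa.

q_ult ≈ 1580 kPa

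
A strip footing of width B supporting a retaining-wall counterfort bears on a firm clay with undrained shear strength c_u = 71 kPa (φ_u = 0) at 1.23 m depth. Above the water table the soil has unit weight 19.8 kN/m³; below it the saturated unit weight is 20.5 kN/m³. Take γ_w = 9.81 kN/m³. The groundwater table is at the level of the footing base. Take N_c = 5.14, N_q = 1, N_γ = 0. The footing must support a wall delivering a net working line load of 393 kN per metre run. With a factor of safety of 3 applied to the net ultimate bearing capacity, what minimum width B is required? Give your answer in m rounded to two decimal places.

B = 3.23 m

Effective surcharge at the founding depth q = γ·D_f = 19.8 × 1.23 = 24.354 kPa.
q_ult = c·N_c + q·N_q
     = 71 × 5.14 + 24.354 × 1
     = 364.94 + 24.354 = 389.29 kPa.
For φ = 0 the ½γBN_γ term vanishes, so q_ult is independent of B. q_net = 389.29 − 24.354 = 364.94 kPa; q_all(net) = 364.94/3 = 121.65 kPa.
Required width B = w / q_all(net) = 393 / 121.65 = 3.231 m.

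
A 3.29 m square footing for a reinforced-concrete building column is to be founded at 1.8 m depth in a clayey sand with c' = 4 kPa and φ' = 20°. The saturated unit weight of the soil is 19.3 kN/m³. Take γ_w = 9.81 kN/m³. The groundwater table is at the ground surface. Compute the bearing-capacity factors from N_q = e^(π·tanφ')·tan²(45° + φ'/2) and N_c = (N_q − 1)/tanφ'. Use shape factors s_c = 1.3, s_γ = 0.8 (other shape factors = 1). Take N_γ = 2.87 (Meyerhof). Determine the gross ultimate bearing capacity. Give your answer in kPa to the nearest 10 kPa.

q_ult ≈ 220 kPa

tan20° = 0.364, so N_q = e^(π×0.364)·tan²(55°) = 3.138 × 2.04 = 6.4.
N_c = (6.4 − 1)/tan20° = 14.83.
γ' = 19.3 − 9.81 = 9.49 kN/m³ (submerged throughout). q = 9.49 × 1.8 = 17.082 kPa; the same γ' applies in the ½γBN_γ term.
c·N_c·s_c = 4 × 14.835 × 1.3 = 77.141 kPa
q·N_q = 17.082 × 6.3994 = 109.31 kPa
0.5·γ·B·N_γ·s_γ = 0.5 × 9.49 × 3.29 × 2.87 × 0.8 = 35.843 kPa
q_ult = 77.141 + 109.31 + 35.843 = 222.3 kPa.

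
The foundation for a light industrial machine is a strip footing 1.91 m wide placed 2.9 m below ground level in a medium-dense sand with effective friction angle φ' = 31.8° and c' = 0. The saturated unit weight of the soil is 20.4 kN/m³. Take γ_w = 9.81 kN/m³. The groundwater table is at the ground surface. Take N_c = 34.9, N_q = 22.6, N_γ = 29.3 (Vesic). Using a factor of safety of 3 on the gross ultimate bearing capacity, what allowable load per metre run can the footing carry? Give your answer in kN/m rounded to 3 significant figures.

≈ 631 kN/m

γ' = 20.4 − 9.81 = 10.59 kN/m³ (submerged throughout). q = 10.59 × 2.9 = 30.711 kPa; the same γ' applies in the ½γBN_γ term.
q·N_q = 30.711 × 22.6 = 694.07 kPa
0.5·γ·B·N_γ = 0.5 × 10.59 × 1.91 × 29.3 = 296.32 kPa
q_ult = 694.07 + 296.32 = 990.39 kPa.
Gross allowable pressure q_all = 990.39 / 3 = 330.13 kPa.
Allowable wall load = q_all × B = 330.13 × 1.91 = 630.55 kN per metre run.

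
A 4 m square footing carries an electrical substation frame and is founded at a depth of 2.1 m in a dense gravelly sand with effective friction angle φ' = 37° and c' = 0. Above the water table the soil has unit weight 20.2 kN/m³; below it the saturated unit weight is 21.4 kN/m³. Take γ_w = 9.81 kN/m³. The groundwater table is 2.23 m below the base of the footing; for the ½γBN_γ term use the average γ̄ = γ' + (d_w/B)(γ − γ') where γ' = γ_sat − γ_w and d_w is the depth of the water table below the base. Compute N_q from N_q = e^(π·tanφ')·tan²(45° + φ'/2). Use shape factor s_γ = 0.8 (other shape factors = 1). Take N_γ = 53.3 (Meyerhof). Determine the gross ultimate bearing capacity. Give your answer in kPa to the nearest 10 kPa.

q_ult ≈ 3220 kPa

tan37° = 0.7536, so N_q = e^(π×0.7536)·tan²(63.5°) = 10.669 × 4.023 = 42.92.
Overburden at base level: q = 20.2 × 2.1 = 42.42 kPa.
The water table is 2.23 m below the base (< B = 4 m), so the ½γBN_γ term uses γ̄ = γ' + (d_w/B)(γ − γ') = 11.59 + (2.23/4)(20.2 − 11.59) = 16.39 kN/m³.
Surcharge term q·N_q = 42.42 × 42.92 = 1820.7 kPa; self-weight term 0.5·γ·B·N_γ·s_γ = 0.5 × 16.39 × 4 × 53.3 × 0.8 = 1397.7 kPa.
q_ult = 1820.7 + 1397.7 = 3218.4 kPa.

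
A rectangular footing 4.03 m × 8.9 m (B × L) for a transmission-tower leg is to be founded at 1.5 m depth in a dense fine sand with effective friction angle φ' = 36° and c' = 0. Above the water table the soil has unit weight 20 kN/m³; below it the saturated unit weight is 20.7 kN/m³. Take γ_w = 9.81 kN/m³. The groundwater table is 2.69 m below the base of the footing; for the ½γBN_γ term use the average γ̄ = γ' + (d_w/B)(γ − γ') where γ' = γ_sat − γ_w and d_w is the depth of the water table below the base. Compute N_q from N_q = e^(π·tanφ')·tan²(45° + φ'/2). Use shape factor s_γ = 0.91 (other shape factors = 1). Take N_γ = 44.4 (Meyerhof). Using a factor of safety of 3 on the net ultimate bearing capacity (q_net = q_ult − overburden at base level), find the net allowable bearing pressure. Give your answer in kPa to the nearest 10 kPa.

N_q = e^(π·tan36°)·tan²(63°) = 37.75.
Effective surcharge at the founding depth q = γ·D_f = 20 × 1.5 = 30 kPa.
With d_w = 2.69 m < B, γ̄ = 10.89 + (2.69/4.03) × (20 − 10.89) = 16.971 kN/m³.
q_ult = q·N_q + 0.5·γ·B·N_γ·s_γ
     = 30 × 37.752 + 0.5 × 16.971 × 4.03 × 44.4 × 0.91
     = 1132.6 + 1381.7 = 2514.2 kPa.
q_net = 2514.2 − 30 = 2484.2 kPa.
q_all(net) = 2484.2 / 3 = 828.08 kPa.

q_all(net) ≈ 830 kPa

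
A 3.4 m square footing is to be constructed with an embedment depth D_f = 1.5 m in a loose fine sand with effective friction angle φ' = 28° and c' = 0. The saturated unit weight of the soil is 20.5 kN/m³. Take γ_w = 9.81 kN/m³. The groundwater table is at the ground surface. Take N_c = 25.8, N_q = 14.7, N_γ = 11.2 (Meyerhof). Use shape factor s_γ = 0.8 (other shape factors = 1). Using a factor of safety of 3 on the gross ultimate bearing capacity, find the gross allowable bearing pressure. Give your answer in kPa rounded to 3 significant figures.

γ' = 20.5 − 9.81 = 10.69 kN/m³ (submerged throughout). q = 10.69 × 1.5 = 16.035 kPa; the same γ' applies in the ½γBN_γ term.
q·N_q = 16.035 × 14.7 = 235.71 kPa
0.5·γ·B·N_γ·s_γ = 0.5 × 10.69 × 3.4 × 11.2 × 0.8 = 162.83 kPa
q_ult = 235.71 + 162.83 = 398.54 kPa.
q_all = 398.54 / 3 = 132.85 kPa.

q_all ≈ 133 kPa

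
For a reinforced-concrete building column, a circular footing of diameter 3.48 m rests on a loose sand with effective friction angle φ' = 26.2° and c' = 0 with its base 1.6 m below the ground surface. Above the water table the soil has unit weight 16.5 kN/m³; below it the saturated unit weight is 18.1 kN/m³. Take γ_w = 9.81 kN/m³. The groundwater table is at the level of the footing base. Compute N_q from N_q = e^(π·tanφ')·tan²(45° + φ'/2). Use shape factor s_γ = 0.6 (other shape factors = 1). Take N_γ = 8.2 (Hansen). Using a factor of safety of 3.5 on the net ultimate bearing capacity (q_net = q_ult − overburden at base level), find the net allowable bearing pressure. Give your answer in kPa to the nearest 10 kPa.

N_q = e^(π·tan26.2°)·tan²(58.1°) = 12.11.
Effective surcharge at the founding depth q = γ·D_f = 16.5 × 1.6 = 26.4 kPa.
The water table coincides with the base, so in the self-weight term γ → γ' = 8.29 kN/m³.
q_ult = q·N_q + 0.5·γ·B·N_γ·s_γ
     = 26.4 × 12.11 + 0.5 × 8.29 × 3.48 × 8.2 × 0.6
     = 319.71 + 70.969 = 390.68 kPa.
q_net = 390.68 − 26.4 = 364.28 kPa.
q_all(net) = 364.28 / 3.5 = 104.08 kPa.

q_all(net) ≈ 100 kPa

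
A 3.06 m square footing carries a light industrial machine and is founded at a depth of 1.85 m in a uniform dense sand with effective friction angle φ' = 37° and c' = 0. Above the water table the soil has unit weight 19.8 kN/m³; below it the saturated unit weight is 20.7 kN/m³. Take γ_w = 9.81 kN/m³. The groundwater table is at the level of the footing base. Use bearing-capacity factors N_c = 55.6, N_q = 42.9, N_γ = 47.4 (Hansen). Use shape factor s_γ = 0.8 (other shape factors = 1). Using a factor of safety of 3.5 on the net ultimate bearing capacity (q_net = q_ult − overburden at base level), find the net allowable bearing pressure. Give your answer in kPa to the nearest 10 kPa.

q = γ·D_f = 19.8 × 1.85 = 36.63 kPa.
For the ½γBN_γ term take γ' = 20.7 − 9.81 = 10.89 kN/m³ (soil below base is submerged).
q·N_q = 36.63 × 42.9 = 1571.4 kPa
0.5·γ·B·N_γ·s_γ = 0.5 × 10.89 × 3.06 × 47.4 × 0.8 = 631.81 kPa
q_ult = 1571.4 + 631.81 = 2203.2 kPa.
q_net = 2203.2 − 36.63 = 2166.6 kPa.
q_all(net) = 2166.6 / 3.5 = 619.03 kPa.

q_all(net) ≈ 620 kPa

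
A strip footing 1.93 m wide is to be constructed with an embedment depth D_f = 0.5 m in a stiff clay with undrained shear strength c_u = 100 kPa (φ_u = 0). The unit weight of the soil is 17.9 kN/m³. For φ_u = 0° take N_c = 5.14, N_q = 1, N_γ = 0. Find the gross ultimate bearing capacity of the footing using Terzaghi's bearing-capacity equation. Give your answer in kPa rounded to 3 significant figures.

q = γ·D_f = 17.9 × 0.5 = 8.95 kPa.
c·N_c = 100 × 5.14 = 514 kPa
q·N_q = 8.95 × 1 = 8.95 kPa
q_ult = 514 + 8.95 = 522.95 kPa.

q_ult ≈ 523 kPa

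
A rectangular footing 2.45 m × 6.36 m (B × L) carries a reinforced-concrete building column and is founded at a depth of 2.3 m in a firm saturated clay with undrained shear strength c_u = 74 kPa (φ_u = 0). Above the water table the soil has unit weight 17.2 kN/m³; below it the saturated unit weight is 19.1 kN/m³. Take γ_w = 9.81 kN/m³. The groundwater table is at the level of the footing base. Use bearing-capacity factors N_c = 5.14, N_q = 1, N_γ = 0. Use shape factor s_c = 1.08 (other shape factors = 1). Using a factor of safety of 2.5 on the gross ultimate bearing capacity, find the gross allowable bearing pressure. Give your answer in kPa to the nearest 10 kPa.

q_all ≈ 180 kPa

Effective surcharge at the founding depth q = γ·D_f = 17.2 × 2.3 = 39.56 kPa.
q_ult = c·N_c·s_c + q·N_q
     = 74 × 5.14 × 1.08 + 39.56 × 1
     = 410.79 + 39.56 = 450.35 kPa.
q_all = 450.35 / 2.5 = 180.14 kPa.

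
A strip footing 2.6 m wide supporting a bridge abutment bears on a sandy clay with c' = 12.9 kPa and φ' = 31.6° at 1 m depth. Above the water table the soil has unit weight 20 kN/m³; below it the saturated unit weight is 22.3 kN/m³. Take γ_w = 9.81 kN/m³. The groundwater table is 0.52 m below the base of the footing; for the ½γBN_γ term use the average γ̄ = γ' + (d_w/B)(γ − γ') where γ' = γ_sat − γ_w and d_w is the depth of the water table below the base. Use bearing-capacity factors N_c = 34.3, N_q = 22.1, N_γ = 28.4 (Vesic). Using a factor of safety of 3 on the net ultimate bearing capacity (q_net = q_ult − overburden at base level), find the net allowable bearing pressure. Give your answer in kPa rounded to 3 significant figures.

q_all(net) ≈ 460 kPa

q = γ·D_f = 20 × 1 = 20 kPa.
γ' = 12.49 kN/m³; averaging over the depth B below the base, γ̄ = γ' + (d_w/B)(γ − γ') = 13.992 kN/m³.
c·N_c = 12.9 × 34.3 = 442.47 kPa
q·N_q = 20 × 22.1 = 442 kPa
0.5·γ·B·N_γ = 0.5 × 13.992 × 2.6 × 28.4 = 516.58 kPa
q_ult = 442.47 + 442 + 516.58 = 1401.1 kPa.
q_net = 1401.1 − 20 = 1381.1 kPa.
q_all(net) = 1381.1 / 3 = 460.35 kPa.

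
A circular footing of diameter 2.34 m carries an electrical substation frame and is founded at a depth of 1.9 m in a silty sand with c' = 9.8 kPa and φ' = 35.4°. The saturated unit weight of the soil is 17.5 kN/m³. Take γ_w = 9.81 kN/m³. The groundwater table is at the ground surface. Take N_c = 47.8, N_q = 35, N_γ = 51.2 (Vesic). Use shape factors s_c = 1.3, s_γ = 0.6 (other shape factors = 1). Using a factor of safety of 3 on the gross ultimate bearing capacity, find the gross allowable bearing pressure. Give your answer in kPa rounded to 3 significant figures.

q_all ≈ 466 kPa

With the water table at the surface the whole profile is submerged: γ' = 17.5 − 9.81 = 7.69 kN/m³, so q = γ'·D_f = 14.611 kPa; the same γ' applies in the ½γBN_γ term.
q_ult = c·N_c·s_c + q·N_q + 0.5·γ·B·N_γ·s_γ
     = 9.8 × 47.8 × 1.3 + 14.611 × 35 + 0.5 × 7.69 × 2.34 × 51.2 × 0.6
     = 608.97 + 511.38 + 276.4 = 1396.8 kPa.
q_all = 1396.8 / 3 = 465.58 kPa.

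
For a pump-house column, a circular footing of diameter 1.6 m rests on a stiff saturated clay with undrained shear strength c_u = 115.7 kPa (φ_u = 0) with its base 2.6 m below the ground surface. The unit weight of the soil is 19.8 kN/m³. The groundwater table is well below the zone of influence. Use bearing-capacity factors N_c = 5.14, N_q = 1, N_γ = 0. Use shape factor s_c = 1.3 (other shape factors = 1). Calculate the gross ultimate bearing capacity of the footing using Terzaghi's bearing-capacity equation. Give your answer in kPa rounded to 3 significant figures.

q_ult ≈ 825 kPa

Effective surcharge at the founding depth q = γ·D_f = 19.8 × 2.6 = 51.48 kPa.
q_ult = c·N_c·s_c + q·N_q
     = 115.7 × 5.14 × 1.3 + 51.48 × 1
     = 773.11 + 51.48 = 824.59 kPa.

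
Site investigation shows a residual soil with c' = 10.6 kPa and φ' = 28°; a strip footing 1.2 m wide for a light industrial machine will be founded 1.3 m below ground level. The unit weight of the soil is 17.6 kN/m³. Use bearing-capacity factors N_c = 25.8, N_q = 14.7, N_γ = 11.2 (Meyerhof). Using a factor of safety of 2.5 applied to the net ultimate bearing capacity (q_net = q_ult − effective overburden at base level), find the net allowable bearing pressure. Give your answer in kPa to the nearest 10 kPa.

q_all(net) ≈ 280 kPa

Overburden at base level: q = 17.6 × 1.3 = 22.88 kPa.
Cohesion term c·N_c = 10.6 × 25.8 = 273.48 kPa; surcharge term q·N_q = 22.88 × 14.7 = 336.34 kPa; self-weight term 0.5·γ·B·N_γ = 0.5 × 17.6 × 1.2 × 11.2 = 118.27 kPa.
q_ult = 273.48 + 336.34 + 118.27 = 728.09 kPa.
Net ultimate: q_net = 728.09 − 22.88 = 705.21 kPa.
q_all(net) = 705.21 / 2.5 = 282.08 kPa.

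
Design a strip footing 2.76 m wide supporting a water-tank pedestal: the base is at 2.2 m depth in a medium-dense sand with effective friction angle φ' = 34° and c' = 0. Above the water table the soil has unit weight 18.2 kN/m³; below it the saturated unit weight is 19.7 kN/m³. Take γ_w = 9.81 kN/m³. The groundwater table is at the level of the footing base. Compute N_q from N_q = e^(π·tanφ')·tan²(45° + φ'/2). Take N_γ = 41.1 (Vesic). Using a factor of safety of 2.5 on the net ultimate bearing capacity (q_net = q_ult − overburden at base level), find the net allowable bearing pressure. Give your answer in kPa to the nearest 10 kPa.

N_q = e^(π·tan34°)·tan²(62°) = 29.44.
q = γ·D_f = 18.2 × 2.2 = 40.04 kPa.
For the ½γBN_γ term take γ' = 19.7 − 9.81 = 9.89 kN/m³ (soil below base is submerged).
q·N_q = 40.04 × 29.44 = 1178.8 kPa
0.5·γ·B·N_γ = 0.5 × 9.89 × 2.76 × 41.1 = 560.94 kPa
q_ult = 1178.8 + 560.94 = 1739.7 kPa.
q_net = 1739.7 − 40.04 = 1699.7 kPa.
q_all(net) = 1699.7 / 2.5 = 679.87 kPa.

q_all(net) ≈ 680 kPa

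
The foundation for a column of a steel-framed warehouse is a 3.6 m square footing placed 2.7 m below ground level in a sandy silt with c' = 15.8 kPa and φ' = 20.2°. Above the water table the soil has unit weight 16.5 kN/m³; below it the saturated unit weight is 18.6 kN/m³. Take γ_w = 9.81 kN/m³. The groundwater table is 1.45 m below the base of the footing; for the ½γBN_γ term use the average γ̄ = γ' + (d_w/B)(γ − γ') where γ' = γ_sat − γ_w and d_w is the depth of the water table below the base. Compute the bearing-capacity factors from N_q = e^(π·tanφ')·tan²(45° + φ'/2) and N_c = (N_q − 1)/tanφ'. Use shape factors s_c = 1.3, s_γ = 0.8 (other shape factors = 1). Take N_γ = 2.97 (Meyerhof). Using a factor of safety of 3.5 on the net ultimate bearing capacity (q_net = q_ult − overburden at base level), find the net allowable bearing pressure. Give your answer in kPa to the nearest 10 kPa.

N_q = e^(π·tan20.2°)·tan²(55.1°) = 6.53; N_c = (N_q − 1)/tanφ' = 15.02.
q = γ·D_f = 16.5 × 2.7 = 44.55 kPa.
γ' = 8.79 kN/m³; averaging over the depth B below the base, γ̄ = γ' + (d_w/B)(γ − γ') = 11.895 kN/m³.
c·N_c·s_c = 15.8 × 15.024 × 1.3 = 308.6 kPa
q·N_q = 44.55 × 6.5278 = 290.81 kPa
0.5·γ·B·N_γ·s_γ = 0.5 × 11.895 × 3.6 × 2.97 × 0.8 = 50.874 kPa
q_ult = 308.6 + 290.81 + 50.874 = 650.28 kPa.
q_net = 650.28 − 44.55 = 605.73 kPa.
q_all(net) = 605.73 / 3.5 = 173.07 kPa.

q_all(net) ≈ 170 kPa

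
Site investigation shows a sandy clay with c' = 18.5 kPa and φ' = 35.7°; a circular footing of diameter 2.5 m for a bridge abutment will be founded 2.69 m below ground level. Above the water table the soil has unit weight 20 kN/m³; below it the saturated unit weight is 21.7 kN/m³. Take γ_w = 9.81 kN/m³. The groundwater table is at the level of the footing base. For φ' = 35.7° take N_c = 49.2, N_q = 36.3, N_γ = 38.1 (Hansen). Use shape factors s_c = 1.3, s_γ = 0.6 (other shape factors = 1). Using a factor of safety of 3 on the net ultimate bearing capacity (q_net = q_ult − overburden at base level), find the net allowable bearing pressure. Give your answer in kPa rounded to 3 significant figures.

q = γ·D_f = 20 × 2.69 = 53.8 kPa.
For the ½γBN_γ term take γ' = 21.7 − 9.81 = 11.89 kN/m³ (soil below base is submerged).
c·N_c·s_c = 18.5 × 49.2 × 1.3 = 1183.3 kPa
q·N_q = 53.8 × 36.3 = 1952.9 kPa
0.5·γ·B·N_γ·s_γ = 0.5 × 11.89 × 2.5 × 38.1 × 0.6 = 339.76 kPa
q_ult = 1183.3 + 1952.9 + 339.76 = 3476 kPa.
q_net = 3476 − 53.8 = 3422.2 kPa.
q_all(net) = 3422.2 / 3 = 1140.7 kPa.

q_all(net) ≈ 1140 kPa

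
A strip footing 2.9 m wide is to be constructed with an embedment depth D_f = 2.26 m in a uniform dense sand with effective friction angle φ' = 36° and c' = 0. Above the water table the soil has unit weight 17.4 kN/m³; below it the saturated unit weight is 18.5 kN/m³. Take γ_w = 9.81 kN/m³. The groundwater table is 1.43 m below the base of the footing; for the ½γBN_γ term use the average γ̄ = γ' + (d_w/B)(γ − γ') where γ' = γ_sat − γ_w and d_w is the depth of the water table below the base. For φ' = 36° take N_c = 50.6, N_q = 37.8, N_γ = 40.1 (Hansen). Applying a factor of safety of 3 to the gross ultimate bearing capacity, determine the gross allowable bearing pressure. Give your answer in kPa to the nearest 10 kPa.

q_all ≈ 750 kPa

Effective surcharge at the founding depth q = γ·D_f = 17.4 × 2.26 = 39.324 kPa.
With d_w = 1.43 m < B, γ̄ = 8.69 + (1.43/2.9) × (17.4 − 8.69) = 12.985 kN/m³.
q_ult = q·N_q + 0.5·γ·B·N_γ
     = 39.324 × 37.8 + 0.5 × 12.985 × 2.9 × 40.1
     = 1486.4 + 755.01 = 2241.5 kPa.
q_all = q_ult / FS = 2241.5 / 3 = 747.15 kPa.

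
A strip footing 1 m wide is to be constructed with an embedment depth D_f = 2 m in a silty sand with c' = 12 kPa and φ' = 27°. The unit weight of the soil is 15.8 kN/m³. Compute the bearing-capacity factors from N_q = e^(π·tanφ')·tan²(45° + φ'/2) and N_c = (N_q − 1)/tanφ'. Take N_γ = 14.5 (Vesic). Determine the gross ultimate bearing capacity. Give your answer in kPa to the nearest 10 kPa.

tan27° = 0.5095, so N_q = e^(π×0.5095)·tan²(58.5°) = 4.957 × 2.663 = 13.2.
N_c = (13.2 − 1)/tan27° = 23.94.
q = γ·D_f = 15.8 × 2 = 31.6 kPa.
c·N_c = 12 × 23.942 = 287.31 kPa
q·N_q = 31.6 × 13.199 = 417.09 kPa
0.5·γ·B·N_γ = 0.5 × 15.8 × 1 × 14.5 = 114.55 kPa
q_ult = 287.31 + 417.09 + 114.55 = 818.95 kPa.

q_ult ≈ 820 kPa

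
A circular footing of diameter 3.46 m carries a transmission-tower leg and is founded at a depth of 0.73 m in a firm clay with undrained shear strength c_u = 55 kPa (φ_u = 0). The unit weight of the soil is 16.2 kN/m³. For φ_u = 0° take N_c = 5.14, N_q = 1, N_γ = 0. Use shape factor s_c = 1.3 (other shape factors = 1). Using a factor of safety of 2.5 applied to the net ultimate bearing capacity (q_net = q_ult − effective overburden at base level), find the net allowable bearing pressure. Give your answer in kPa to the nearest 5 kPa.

Effective surcharge at the founding depth q = γ·D_f = 16.2 × 0.73 = 11.826 kPa.
q_ult = c·N_c·s_c + q·N_q
     = 55 × 5.14 × 1.3 + 11.826 × 1
     = 367.51 + 11.826 = 379.34 kPa.
Net ultimate: q_net = 379.34 − 11.826 = 367.51 kPa.
q_all(net) = 367.51 / 2.5 = 147 kPa.

q_all(net) ≈ 145 kPa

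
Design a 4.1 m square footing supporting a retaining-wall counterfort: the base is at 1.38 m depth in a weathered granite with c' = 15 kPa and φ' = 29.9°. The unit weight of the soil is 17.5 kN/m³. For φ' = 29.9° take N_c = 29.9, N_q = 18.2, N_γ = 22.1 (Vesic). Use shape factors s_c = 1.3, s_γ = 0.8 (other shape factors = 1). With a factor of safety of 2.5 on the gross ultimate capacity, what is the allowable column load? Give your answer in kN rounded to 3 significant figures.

q = γ·D_f = 17.5 × 1.38 = 24.15 kPa.
c·N_c·s_c = 15 × 29.9 × 1.3 = 583.05 kPa
q·N_q = 24.15 × 18.2 = 439.53 kPa
0.5·γ·B·N_γ·s_γ = 0.5 × 17.5 × 4.1 × 22.1 × 0.8 = 634.27 kPa
q_ult = 583.05 + 439.53 + 634.27 = 1656.9 kPa.
Gross allowable pressure q_all = 1656.9 / 2.5 = 662.74 kPa.
Footing area = 16.81 m², so allowable column load = 662.74 × 16.81 = 11141 kN.

P_all ≈ 11100 kN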